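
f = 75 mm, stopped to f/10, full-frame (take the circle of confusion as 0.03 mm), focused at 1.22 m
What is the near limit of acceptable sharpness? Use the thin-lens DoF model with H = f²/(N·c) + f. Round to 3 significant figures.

Hyperfocal distance H = f²/(N·c) + f = 75²/(10 × 0.03) + 75 = 5625/0.3 + 75 ≈ 18825.0 mm ≈ 18.82 m.
Near limit Dn = s·(H − f)/(H + s − 2f) = 1220 × (18825.0 − 75) / (18825.0 + 1220 − 2 × 75) = 1220 × 18750.0 / 19895.0 ≈ 1149.8 mm ≈ 1.15 m.

1.15 m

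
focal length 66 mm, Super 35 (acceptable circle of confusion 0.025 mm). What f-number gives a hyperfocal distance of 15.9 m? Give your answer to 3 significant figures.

Rearrange H = f²/(N·c) + f for N: N = f² / ((H − f)·c).
N = 66² / ((15900 − 66) × 0.025) = 4356 / 395.9 ≈ 11.

f/11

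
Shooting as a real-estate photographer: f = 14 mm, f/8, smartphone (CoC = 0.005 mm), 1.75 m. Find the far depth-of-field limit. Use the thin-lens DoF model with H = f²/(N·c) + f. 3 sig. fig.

2.71 m

Hyperfocal distance H = f²/(N·c) + f = 14²/(8 × 0.005) + 14 = 196/0.04 + 14 ≈ 4914.0 mm ≈ 4.914 m.
Far limit Df = s·(H − f)/(H − s) = 1750 × (4914.0 − 14) / (4914.0 − 1750) = 1750 × 4900.0 / 3164.0 ≈ 2710.2 mm ≈ 2.71 m.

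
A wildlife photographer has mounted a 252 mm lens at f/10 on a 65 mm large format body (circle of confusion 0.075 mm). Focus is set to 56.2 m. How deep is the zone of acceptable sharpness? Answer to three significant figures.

Hyperfocal distance H = f²/(N·c) + f = 252²/(10 × 0.075) + 252 = 63504/0.75 + 252 ≈ 84924.0 mm ≈ 84.92 m.
Near limit Dn = s·(H − f)/(H + s − 2f) = 56200 × (84924.0 − 252) / (84924.0 + 56200 − 2 × 252) = 56200 × 84672.0 / 140620.0 ≈ 33840 mm.
Far limit Df = s·(H − f)/(H − s) = 56200 × (84924.0 − 252) / (84924.0 − 56200) = 56200 × 84672.0 / 28724.0 ≈ 165665 mm.
Depth of field = Df − Dn = 165665 − 33840 ≈ 131825 mm ≈ 132 m.

132 m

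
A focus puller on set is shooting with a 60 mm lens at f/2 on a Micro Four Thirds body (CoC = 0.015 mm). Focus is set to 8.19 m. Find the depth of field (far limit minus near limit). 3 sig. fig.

1.11 m

Hyperfocal distance H = f²/(N·c) + f = 60²/(2 × 0.015) + 60 = 3600/0.03 + 60 ≈ 120060.0 mm ≈ 120.1 m.
Near limit Dn = s·(H − f)/(H + s − 2f) = 8190 × (120060.0 − 60) / (120060.0 + 8190 − 2 × 60) = 8190 × 120000.0 / 128130.0 ≈ 7670.3 mm.
Far limit Df = s·(H − f)/(H − s) = 8190 × (120060.0 − 60) / (120060.0 − 8190) = 8190 × 120000.0 / 111870.0 ≈ 8785.2 mm.
Depth of field = Df − Dn = 8785.2 − 7670.3 ≈ 1114.9 mm ≈ 1.11 m.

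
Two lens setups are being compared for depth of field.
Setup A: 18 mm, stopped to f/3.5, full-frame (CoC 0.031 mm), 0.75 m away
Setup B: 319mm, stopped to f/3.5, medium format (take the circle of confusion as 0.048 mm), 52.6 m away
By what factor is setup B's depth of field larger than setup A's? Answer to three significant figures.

Setup A: H = 18²/(3.5×0.031) + 18 ≈ 3004.2 mm; DoF = Df − Dn = 993.55 − 602.35 ≈ 391.20 mm.
Setup B: H = 319²/(3.5×0.048) + 319 ≈ 606039.2 mm; DoF = Df − Dn = 57568.9 − 48420.7 ≈ 9148.2 mm.
Ratio = 9148.2 / 391.20 ≈ 23.4.

23.4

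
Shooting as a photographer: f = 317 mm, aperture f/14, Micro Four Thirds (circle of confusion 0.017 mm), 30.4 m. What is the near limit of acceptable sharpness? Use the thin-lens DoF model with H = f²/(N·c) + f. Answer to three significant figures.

Hyperfocal distance H = f²/(N·c) + f = 317²/(14 × 0.017) + 317 = 100489/0.238 + 317 ≈ 422539.7 mm ≈ 422.5 m.
Near limit Dn = s·(H − f)/(H + s − 2f) = 30400 × (422539.7 − 317) / (422539.7 + 30400 − 2 × 317) = 30400 × 422222.7 / 452305.7 ≈ 28378 mm ≈ 28.4 m.

28.4 m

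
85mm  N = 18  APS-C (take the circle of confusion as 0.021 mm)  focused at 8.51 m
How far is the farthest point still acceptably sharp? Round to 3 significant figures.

15.2 m

Hyperfocal distance H = f²/(N·c) + f = 85²/(18 × 0.021) + 85 = 7225/0.378 + 85 ≈ 19198.8 mm ≈ 19.20 m.
Far limit Df = s·(H − f)/(H − s) = 8510 × (19198.8 − 85) / (19198.8 − 8510) = 8510 × 19113.8 / 10688.8 ≈ 15218 mm ≈ 15.2 m.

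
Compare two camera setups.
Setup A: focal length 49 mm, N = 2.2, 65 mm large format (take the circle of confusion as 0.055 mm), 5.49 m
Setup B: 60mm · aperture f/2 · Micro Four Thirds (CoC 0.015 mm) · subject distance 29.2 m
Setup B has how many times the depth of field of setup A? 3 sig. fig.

Setup A: H = 49²/(2.2×0.055) + 49 ≈ 19892.0 mm; DoF = Df − Dn = 7564.1 − 4308.6 ≈ 3255.5 mm.
Setup B: H = 60²/(2×0.015) + 60 ≈ 120060.0 mm; DoF = Df − Dn = 38565 − 23495 ≈ 15070 mm.
Ratio = 15070 / 3255.5 ≈ 4.63.

4.63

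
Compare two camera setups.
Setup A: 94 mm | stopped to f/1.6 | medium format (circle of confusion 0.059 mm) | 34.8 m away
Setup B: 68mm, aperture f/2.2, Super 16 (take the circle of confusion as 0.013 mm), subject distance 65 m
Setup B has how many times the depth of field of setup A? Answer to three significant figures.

Setup A: H = 94²/(1.6×0.059) + 94 ≈ 93695.7 mm; DoF = Df − Dn = 55307 − 25387 ≈ 29920 mm.
Setup B: H = 68²/(2.2×0.013) + 68 ≈ 161746.3 mm; DoF = Df − Dn = 108625 − 46375 ≈ 62250 mm.
Ratio = 62250 / 29920 ≈ 2.08.

2.08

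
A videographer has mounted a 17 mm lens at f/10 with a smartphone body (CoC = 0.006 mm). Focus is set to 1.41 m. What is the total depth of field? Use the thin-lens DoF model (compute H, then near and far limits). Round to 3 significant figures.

0.890 m

Hyperfocal distance H = f²/(N·c) + f = 17²/(10 × 0.006) + 17 = 289/0.06 + 17 ≈ 4833.7 mm ≈ 4.834 m.
Near limit Dn = s·(H − f)/(H + s − 2f) = 1410 × (4833.7 − 17) / (4833.7 + 1410 − 2 × 17) = 1410 × 4816.7 / 6209.7 ≈ 1093.70 mm.
Far limit Df = s·(H − f)/(H − s) = 1410 × (4833.7 − 17) / (4833.7 − 1410) = 1410 × 4816.7 / 3423.7 ≈ 1983.69 mm.
Depth of field = Df − Dn = 1983.69 − 1093.70 ≈ 889.99 mm ≈ 0.890 m.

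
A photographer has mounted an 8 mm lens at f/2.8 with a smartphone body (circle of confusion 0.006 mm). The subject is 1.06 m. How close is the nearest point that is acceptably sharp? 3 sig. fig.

Hyperfocal distance H = f²/(N·c) + f = 8²/(2.8 × 0.006) + 8 = 64/0.0168 + 8 ≈ 3817.5 mm ≈ 3.818 m.
Near limit Dn = s·(H − f)/(H + s − 2f) = 1060 × (3817.5 − 8) / (3817.5 + 1060 − 2 × 8) = 1060 × 3809.5 / 4861.5 ≈ 830.62 mm ≈ 0.831 m.

0.831 m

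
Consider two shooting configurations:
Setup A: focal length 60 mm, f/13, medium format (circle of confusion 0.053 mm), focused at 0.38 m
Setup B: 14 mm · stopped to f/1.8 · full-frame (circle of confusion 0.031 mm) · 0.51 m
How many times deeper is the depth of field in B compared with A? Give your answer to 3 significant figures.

3.15

Setup A: H = 60²/(13×0.053) + 60 ≈ 5285.0 mm; DoF = Df − Dn = 404.791 − 358.070 ≈ 46.721 mm.
Setup B: H = 14²/(1.8×0.031) + 14 ≈ 3526.5 mm; DoF = Df − Dn = 593.86 − 446.89 ≈ 146.97 mm.
Ratio = 146.97 / 46.721 ≈ 3.15.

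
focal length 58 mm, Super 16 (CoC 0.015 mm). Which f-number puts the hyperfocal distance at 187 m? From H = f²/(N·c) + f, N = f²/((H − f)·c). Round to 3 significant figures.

f/1.20

Rearrange H = f²/(N·c) + f for N: N = f² / ((H − f)·c).
N = 58² / ((187000 − 58) × 0.015) = 3364 / 2804 ≈ 1.20.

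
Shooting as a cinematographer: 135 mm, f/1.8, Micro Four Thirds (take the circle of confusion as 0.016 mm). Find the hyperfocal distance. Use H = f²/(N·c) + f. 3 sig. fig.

633 m

Hyperfocal distance H = f²/(N·c) + f = 135²/(1.8 × 0.016) + 135 = 18225/0.0288 + 135 ≈ 632947.5 mm ≈ 633 m.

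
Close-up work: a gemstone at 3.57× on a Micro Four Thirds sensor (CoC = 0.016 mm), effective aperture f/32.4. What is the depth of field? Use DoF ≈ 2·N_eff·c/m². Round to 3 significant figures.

At magnification m, DoF ≈ 2·N_eff·c/m² = 2 × 32.4 × 0.016 / 3.57² = 1.037 / 12.74 ≈ 0.0814 mm.

0.0814 mm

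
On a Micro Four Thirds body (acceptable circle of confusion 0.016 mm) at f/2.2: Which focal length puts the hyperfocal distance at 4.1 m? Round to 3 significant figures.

12.0 mm

From H = f²/(N·c) + f, with f ≪ H: f ≈ √(H·N·c) = √(4100 × 2.2 × 0.016) = √144.32 ≈ 12.01 mm.
The +f correction barely moves this — solving exactly, f² + N·c·f − N·c·H = 0 ⇒ f = (−N·c + √((N·c)² + 4·N·c·H))/2 = (−0.0352 + √577.28)/2 ≈ 11.996 mm, so f ≈ 12.0 mm.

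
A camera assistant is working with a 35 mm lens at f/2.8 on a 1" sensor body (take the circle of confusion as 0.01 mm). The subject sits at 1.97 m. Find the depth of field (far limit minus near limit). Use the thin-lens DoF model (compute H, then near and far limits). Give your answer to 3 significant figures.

Hyperfocal distance H = f²/(N·c) + f = 35²/(2.8 × 0.01) + 35 = 1225/0.028 + 35 ≈ 43785.0 mm ≈ 43.79 m.
Near limit Dn = s·(H − f)/(H + s − 2f) = 1970 × (43785.0 − 35) / (43785.0 + 1970 − 2 × 35) = 1970 × 43750.0 / 45685.0 ≈ 1886.56 mm.
Far limit Df = s·(H − f)/(H − s) = 1970 × (43785.0 − 35) / (43785.0 − 1970) = 1970 × 43750.0 / 41815.0 ≈ 2061.16 mm.
Depth of field = Df − Dn = 2061.16 − 1886.56 ≈ 174.60 mm.

175 mm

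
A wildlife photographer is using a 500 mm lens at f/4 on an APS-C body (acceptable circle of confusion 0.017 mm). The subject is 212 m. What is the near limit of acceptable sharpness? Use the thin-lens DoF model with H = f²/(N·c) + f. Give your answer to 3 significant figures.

Hyperfocal distance H = f²/(N·c) + f = 500²/(4 × 0.017) + 500 = 250000/0.068 + 500 ≈ 3676970.6 mm ≈ 3677 m.
Near limit Dn = s·(H − f)/(H + s − 2f) = 212000 × (3676970.6 − 500) / (3676970.6 + 212000 − 2 × 500) = 212000 × 3676470.6 / 3887970.6 ≈ 200468 mm ≈ 200 m.

200 m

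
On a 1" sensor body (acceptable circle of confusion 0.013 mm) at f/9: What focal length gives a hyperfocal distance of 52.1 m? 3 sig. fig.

From H = f²/(N·c) + f, with f ≪ H: f ≈ √(H·N·c) = √(52100 × 9 × 0.013) = √6095.7 ≈ 78.07 mm.
Exact: f² + N·c·f − N·c·H = 0 ⇒ f = (−N·c + √((N·c)² + 4·N·c·H))/2 = (−0.117 + √24383)/2 ≈ 78.016 mm ≈ 78.0 mm.

78.0 mm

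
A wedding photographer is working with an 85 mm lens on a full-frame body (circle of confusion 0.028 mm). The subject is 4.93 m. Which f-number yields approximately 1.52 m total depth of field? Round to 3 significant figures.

f/8.02

Write h = H − f = f²/(N·c). The thin-lens limits are Dn = s·h/(h + (s−f)) and Df = s·h/(h − (s−f)), so DoF = Df − Dn = 2·s·(s−f)·h / (h² − (s−f)²).
That is a quadratic in h: DoF·h² − 2·s·(s−f)·h − DoF·(s−f)² = 0 ⇒ h = (s−f)·(s + √(s² + DoF²)) / DoF = 4845 × (4930 + √(4930² + 1520²)) / 1520 = 4845 × (4930 + 5159.00) / 1520 ≈ 32159 mm.
Then N = f²/(c·h) = 85² / (0.028 × 32159) = 7225 / 900.44 ≈ 8.02.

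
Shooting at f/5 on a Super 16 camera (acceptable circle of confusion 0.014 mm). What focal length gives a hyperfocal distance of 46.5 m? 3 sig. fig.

From H = f²/(N·c) + f, with f ≪ H: f ≈ √(H·N·c) = √(46500 × 5 × 0.014) = √3255.0 ≈ 57.05 mm.
Exact: f² + N·c·f − N·c·H = 0 ⇒ f = (−N·c + √((N·c)² + 4·N·c·H))/2 = (−0.07 + √13020)/2 ≈ 57.018 mm ≈ 57.0 mm.

57.0 mm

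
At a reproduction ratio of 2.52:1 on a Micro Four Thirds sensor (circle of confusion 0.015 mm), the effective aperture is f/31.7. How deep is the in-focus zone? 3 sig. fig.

At magnification m, DoF ≈ 2·N_eff·c/m² = 2 × 31.7 × 0.015 / 2.52² = 0.951 / 6.35 ≈ 0.15 mm.

0.150 mm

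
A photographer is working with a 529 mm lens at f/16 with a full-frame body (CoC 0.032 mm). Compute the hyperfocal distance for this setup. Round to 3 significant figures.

547 m

Hyperfocal distance H = f²/(N·c) + f = 529²/(16 × 0.032) + 529 = 279841/0.512 + 529 ≈ 547093.5 mm ≈ 547 m.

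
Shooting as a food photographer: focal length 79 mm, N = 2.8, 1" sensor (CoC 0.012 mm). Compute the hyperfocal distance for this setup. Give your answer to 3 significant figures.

Hyperfocal distance H = f²/(N·c) + f = 79²/(2.8 × 0.012) + 79 = 6241/0.0336 + 79 ≈ 185823.0 mm ≈ 186 m.

186 m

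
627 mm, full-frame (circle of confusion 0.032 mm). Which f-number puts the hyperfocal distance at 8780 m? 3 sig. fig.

f/1.40

Rearrange H = f²/(N·c) + f for N: N = f² / ((H − f)·c).
N = 627² / ((8780000 − 627) × 0.032) = 393129 / 280940 ≈ 1.40.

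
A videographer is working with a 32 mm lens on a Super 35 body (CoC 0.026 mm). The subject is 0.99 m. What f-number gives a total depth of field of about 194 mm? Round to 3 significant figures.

f/3.99

Write h = H − f = f²/(N·c). The thin-lens limits are Dn = s·h/(h + (s−f)) and Df = s·h/(h − (s−f)), so DoF = Df − Dn = 2·s·(s−f)·h / (h² − (s−f)²).
That is a quadratic in h: DoF·h² − 2·s·(s−f)·h − DoF·(s−f)² = 0 ⇒ h = (s−f)·(s + √(s² + DoF²)) / DoF = 958 × (990 + √(990² + 194²)) / 194 = 958 × (990 + 1008.83) / 194 ≈ 9870.5 mm.
Then N = f²/(c·h) = 32² / (0.026 × 9870.5) = 1024 / 256.63 ≈ 3.99.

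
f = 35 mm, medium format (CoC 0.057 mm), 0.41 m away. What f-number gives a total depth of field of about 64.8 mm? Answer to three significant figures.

Write h = H − f = f²/(N·c). The thin-lens limits are Dn = s·h/(h + (s−f)) and Df = s·h/(h − (s−f)), so DoF = Df − Dn = 2·s·(s−f)·h / (h² − (s−f)²).
That is a quadratic in h: DoF·h² − 2·s·(s−f)·h − DoF·(s−f)² = 0 ⇒ h = (s−f)·(s + √(s² + DoF²)) / DoF = 375 × (410 + √(410² + 64.8²)) / 64.8 = 375 × (410 + 415.089) / 64.8 ≈ 4774.8 mm.
Then N = f²/(c·h) = 35² / (0.057 × 4774.8) = 1225 / 272.16 ≈ 4.50.

f/4.50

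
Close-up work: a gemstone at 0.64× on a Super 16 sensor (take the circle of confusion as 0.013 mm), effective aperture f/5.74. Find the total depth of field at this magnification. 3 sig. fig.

At magnification m, DoF ≈ 2·N_eff·c/m² = 2 × 5.74 × 0.013 / 0.64² = 0.1492 / 0.4096 ≈ 0.364 mm.

0.364 mm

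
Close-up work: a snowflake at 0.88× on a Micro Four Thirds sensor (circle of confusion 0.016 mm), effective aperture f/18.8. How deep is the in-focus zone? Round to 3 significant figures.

0.777 mm

At magnification m, DoF ≈ 2·N_eff·c/m² = 2 × 18.8 × 0.016 / 0.88² = 0.6016 / 0.7744 ≈ 0.777 mm.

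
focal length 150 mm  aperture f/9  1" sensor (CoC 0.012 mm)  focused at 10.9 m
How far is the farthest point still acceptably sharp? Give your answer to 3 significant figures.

Hyperfocal distance H = f²/(N·c) + f = 150²/(9 × 0.012) + 150 = 22500/0.108 + 150 ≈ 208483.3 mm ≈ 208.5 m.
Far limit Df = s·(H − f)/(H − s) = 10900 × (208483.3 − 150) / (208483.3 − 10900) = 10900 × 208333.3 / 197583.3 ≈ 11493 mm ≈ 11.5 m.

11.5 m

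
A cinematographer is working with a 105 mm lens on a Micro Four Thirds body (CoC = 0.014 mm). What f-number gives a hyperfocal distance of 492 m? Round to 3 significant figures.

Rearrange H = f²/(N·c) + f for N: N = f² / ((H − f)·c).
N = 105² / ((492000 − 105) × 0.014) = 11025 / 6887 ≈ 1.60.

f/1.60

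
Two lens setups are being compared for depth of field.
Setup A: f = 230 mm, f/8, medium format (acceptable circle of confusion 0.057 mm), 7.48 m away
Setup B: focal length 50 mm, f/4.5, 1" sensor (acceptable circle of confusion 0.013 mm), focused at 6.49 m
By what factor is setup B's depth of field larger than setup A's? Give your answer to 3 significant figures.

2.13

Setup A: H = 230²/(8×0.057) + 230 ≈ 116238.8 mm; DoF = Df − Dn = 7978.63 − 7040.03 ≈ 938.60 mm.
Setup B: H = 50²/(4.5×0.013) + 50 ≈ 42785.0 mm; DoF = Df − Dn = 7641.6 − 5640.1 ≈ 2001.5 mm.
Ratio = 2001.5 / 938.60 ≈ 2.13.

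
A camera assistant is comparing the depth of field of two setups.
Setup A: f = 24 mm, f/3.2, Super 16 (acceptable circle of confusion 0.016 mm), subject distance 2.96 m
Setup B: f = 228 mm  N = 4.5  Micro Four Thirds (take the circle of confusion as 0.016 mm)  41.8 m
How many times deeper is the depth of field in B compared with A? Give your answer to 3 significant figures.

2.91

Setup A: H = 24²/(3.2×0.016) + 24 ≈ 11274.0 mm; DoF = Df − Dn = 4005.3 − 2347.4 ≈ 1657.9 mm.
Setup B: H = 228²/(4.5×0.016) + 228 ≈ 722228.0 mm; DoF = Df − Dn = 44353.8 − 39524.2 ≈ 4829.6 mm.
Ratio = 4829.6 / 1657.9 ≈ 2.91.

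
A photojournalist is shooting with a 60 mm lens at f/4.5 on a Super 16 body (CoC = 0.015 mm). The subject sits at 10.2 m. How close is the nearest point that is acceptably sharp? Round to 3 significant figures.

8.57 m

Hyperfocal distance H = f²/(N·c) + f = 60²/(4.5 × 0.015) + 60 = 3600/0.0675 + 60 ≈ 53393.3 mm ≈ 53.39 m.
Near limit Dn = s·(H − f)/(H + s − 2f) = 10200 × (53393.3 − 60) / (53393.3 + 10200 − 2 × 60) = 10200 × 53333.3 / 63473.3 ≈ 8570.5 mm ≈ 8.57 m.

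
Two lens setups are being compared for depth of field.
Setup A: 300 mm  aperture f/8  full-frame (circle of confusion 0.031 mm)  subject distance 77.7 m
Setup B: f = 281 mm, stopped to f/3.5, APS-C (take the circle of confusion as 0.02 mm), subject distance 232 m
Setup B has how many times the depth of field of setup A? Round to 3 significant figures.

2.87

Setup A: H = 300²/(8×0.031) + 300 ≈ 363203.2 mm; DoF = Df − Dn = 98764 − 64041 ≈ 34723 mm.
Setup B: H = 281²/(3.5×0.02) + 281 ≈ 1128295.3 mm; DoF = Df − Dn = 291979 − 192464 ≈ 99515 mm.
Ratio = 99515 / 34723 ≈ 2.87.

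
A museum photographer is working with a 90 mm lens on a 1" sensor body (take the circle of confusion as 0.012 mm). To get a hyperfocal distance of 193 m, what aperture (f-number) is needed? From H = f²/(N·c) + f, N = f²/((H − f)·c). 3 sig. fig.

Rearrange H = f²/(N·c) + f for N: N = f² / ((H − f)·c).
N = 90² / ((193000 − 90) × 0.012) = 8100 / 2315 ≈ 3.50.

f/3.50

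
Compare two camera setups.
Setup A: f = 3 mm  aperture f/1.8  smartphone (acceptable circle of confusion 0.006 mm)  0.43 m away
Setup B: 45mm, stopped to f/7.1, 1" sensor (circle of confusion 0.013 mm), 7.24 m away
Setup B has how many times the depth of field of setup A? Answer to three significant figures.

8.90

Setup A: H = 3²/(1.8×0.006) + 3 ≈ 836.3 mm; DoF = Df − Dn = 881.87 − 284.32 ≈ 597.55 mm.
Setup B: H = 45²/(7.1×0.013) + 45 ≈ 21984.3 mm; DoF = Df − Dn = 10773.0 − 5452.0 ≈ 5321.0 mm.
Ratio = 5321.0 / 597.55 ≈ 8.90.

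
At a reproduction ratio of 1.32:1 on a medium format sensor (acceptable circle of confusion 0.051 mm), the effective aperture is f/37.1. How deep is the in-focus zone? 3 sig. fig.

2.17 mm

At magnification m, DoF ≈ 2·N_eff·c/m² = 2 × 37.1 × 0.051 / 1.32² = 3.784 / 1.742 ≈ 2.17 mm.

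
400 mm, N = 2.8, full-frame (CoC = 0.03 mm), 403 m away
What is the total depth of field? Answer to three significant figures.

Hyperfocal distance H = f²/(N·c) + f = 400²/(2.8 × 0.03) + 400 = 160000/0.084 + 400 ≈ 1905161.9 mm ≈ 1905 m.
Near limit Dn = s·(H − f)/(H + s − 2f) = 403000 × (1905161.9 − 400) / (1905161.9 + 403000 − 2 × 400) = 403000 × 1904761.9 / 2307361.9 ≈ 332683 mm.
Far limit Df = s·(H − f)/(H − s) = 403000 × (1905161.9 − 400) / (1905161.9 − 403000) = 403000 × 1904761.9 / 1502161.9 ≈ 511010 mm.
Depth of field = Df − Dn = 511010 − 332683 ≈ 178327 mm ≈ 178 m.

178 m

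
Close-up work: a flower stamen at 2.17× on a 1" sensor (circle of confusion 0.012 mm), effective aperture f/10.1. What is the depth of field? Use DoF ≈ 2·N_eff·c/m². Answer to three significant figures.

0.0515 mm

At magnification m, DoF ≈ 2·N_eff·c/m² = 2 × 10.1 × 0.012 / 2.17² = 0.2424 / 4.709 ≈ 0.0515 mm.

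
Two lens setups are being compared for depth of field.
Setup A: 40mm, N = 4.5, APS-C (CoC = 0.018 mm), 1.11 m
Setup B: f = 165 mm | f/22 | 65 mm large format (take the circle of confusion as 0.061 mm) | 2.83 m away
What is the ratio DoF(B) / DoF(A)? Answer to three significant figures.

Setup A: H = 40²/(4.5×0.018) + 40 ≈ 19793.1 mm; DoF = Df − Dn = 1173.57 − 1052.96 ≈ 120.61 mm.
Setup B: H = 165²/(22×0.061) + 165 ≈ 20451.9 mm; DoF = Df − Dn = 3257.99 − 2501.40 ≈ 756.59 mm.
Ratio = 756.59 / 120.61 ≈ 6.27.

6.27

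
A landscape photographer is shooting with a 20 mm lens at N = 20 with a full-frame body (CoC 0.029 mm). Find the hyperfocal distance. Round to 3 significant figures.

Hyperfocal distance H = f²/(N·c) + f = 20²/(20 × 0.029) + 20 = 400/0.58 + 20 ≈ 709.7 mm ≈ 0.710 m.

0.710 m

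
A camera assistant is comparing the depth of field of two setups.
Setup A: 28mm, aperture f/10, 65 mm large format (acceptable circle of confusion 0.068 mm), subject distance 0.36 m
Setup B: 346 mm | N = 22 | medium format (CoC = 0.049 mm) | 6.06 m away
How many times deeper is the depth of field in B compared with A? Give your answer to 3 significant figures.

2.77

Setup A: H = 28²/(10×0.068) + 28 ≈ 1180.9 mm; DoF = Df − Dn = 505.59 − 279.51 ≈ 226.08 mm.
Setup B: H = 346²/(22×0.049) + 346 ≈ 111399.8 mm; DoF = Df − Dn = 6388.72 − 5763.46 ≈ 625.26 mm.
Ratio = 625.26 / 226.08 ≈ 2.77.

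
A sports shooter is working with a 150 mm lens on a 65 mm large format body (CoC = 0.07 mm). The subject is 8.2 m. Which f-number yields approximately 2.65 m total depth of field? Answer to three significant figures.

f/6.29

Write h = H − f = f²/(N·c). The thin-lens limits are Dn = s·h/(h + (s−f)) and Df = s·h/(h − (s−f)), so DoF = Df − Dn = 2·s·(s−f)·h / (h² − (s−f)²).
That is a quadratic in h: DoF·h² − 2·s·(s−f)·h − DoF·(s−f)² = 0 ⇒ h = (s−f)·(s + √(s² + DoF²)) / DoF = 8050 × (8200 + √(8200² + 2650²)) / 2650 = 8050 × (8200 + 8617.57) / 2650 ≈ 51087 mm.
Then N = f²/(c·h) = 150² / (0.07 × 51087) = 22500 / 3576.1 ≈ 6.29.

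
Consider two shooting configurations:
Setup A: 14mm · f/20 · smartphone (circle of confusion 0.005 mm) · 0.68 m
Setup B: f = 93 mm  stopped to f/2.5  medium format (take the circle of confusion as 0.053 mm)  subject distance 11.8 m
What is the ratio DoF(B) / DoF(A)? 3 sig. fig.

Setup A: H = 14²/(20×0.005) + 14 ≈ 1974.0 mm; DoF = Df − Dn = 1029.98 − 507.54 ≈ 522.44 mm.
Setup B: H = 93²/(2.5×0.053) + 93 ≈ 65368.5 mm; DoF = Df − Dn = 14378.8 − 10005.5 ≈ 4373.3 mm.
Ratio = 4373.3 / 522.44 ≈ 8.37.

8.37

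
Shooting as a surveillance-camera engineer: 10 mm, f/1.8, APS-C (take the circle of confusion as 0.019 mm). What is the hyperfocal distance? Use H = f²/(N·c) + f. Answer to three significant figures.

2.93 m

Hyperfocal distance H = f²/(N·c) + f = 10²/(1.8 × 0.019) + 10 = 100/0.0342 + 10 ≈ 2934.0 mm ≈ 2.93 m.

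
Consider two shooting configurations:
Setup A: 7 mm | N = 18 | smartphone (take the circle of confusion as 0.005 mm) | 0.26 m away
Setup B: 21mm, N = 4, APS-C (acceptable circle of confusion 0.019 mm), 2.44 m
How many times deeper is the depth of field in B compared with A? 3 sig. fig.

7.99

Setup A: H = 7²/(18×0.005) + 7 ≈ 551.4 mm; DoF = Df − Dn = 485.70 − 177.51 ≈ 308.19 mm.
Setup B: H = 21²/(4×0.019) + 21 ≈ 5823.6 mm; DoF = Df − Dn = 4184.4 − 1722.1 ≈ 2462.3 mm.
Ratio = 2462.3 / 308.19 ≈ 7.99.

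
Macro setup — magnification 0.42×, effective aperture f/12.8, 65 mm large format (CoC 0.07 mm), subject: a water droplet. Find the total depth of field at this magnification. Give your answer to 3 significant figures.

At magnification m, DoF ≈ 2·N_eff·c/m² = 2 × 12.8 × 0.07 / 0.42² = 1.792 / 0.1764 ≈ 10.2 mm.

10.2 mm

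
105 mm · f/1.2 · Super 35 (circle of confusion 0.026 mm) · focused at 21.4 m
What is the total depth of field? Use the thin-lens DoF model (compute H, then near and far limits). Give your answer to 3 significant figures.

2.59 m

Hyperfocal distance H = f²/(N·c) + f = 105²/(1.2 × 0.026) + 105 = 11025/0.0312 + 105 ≈ 353470.4 mm ≈ 353.5 m.
Near limit Dn = s·(H − f)/(H + s − 2f) = 21400 × (353470.4 − 105) / (353470.4 + 21400 − 2 × 105) = 21400 × 353365.4 / 374660.4 ≈ 20183.7 mm.
Far limit Df = s·(H − f)/(H − s) = 21400 × (353470.4 − 105) / (353470.4 − 21400) = 21400 × 353365.4 / 332070.4 ≈ 22772.3 mm.
Depth of field = Df − Dn = 22772.3 − 20183.7 ≈ 2588.6 mm ≈ 2.59 m.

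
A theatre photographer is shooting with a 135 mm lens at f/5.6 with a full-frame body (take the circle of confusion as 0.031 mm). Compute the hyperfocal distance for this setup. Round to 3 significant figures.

105 m

Hyperfocal distance H = f²/(N·c) + f = 135²/(5.6 × 0.031) + 135 = 18225/0.1736 + 135 ≈ 105117.7 mm ≈ 105 m.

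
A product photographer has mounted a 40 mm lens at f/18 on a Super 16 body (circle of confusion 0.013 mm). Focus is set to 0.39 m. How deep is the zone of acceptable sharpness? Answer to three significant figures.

40.0 mm

Hyperfocal distance H = f²/(N·c) + f = 40²/(18 × 0.013) + 40 = 1600/0.234 + 40 ≈ 6877.6 mm ≈ 6.878 m.
Near limit Dn = s·(H − f)/(H + s − 2f) = 390 × (6877.6 − 40) / (6877.6 + 390 − 2 × 40) = 390 × 6837.6 / 7187.6 ≈ 371.009 mm.
Far limit Df = s·(H − f)/(H − s) = 390 × (6877.6 − 40) / (6877.6 − 390) = 390 × 6837.6 / 6487.6 ≈ 411.040 mm.
Depth of field = Df − Dn = 411.040 − 371.009 ≈ 40.031 mm.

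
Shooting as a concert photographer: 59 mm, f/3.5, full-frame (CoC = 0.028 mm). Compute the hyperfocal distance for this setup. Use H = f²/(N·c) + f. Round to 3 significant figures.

Hyperfocal distance H = f²/(N·c) + f = 59²/(3.5 × 0.028) + 59 = 3481/0.098 + 59 ≈ 35579.4 mm ≈ 35.6 m.

35.6 m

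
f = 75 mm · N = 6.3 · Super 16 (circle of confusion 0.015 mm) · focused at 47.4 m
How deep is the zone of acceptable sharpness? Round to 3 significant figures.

Hyperfocal distance H = f²/(N·c) + f = 75²/(6.3 × 0.015) + 75 = 5625/0.0945 + 75 ≈ 59598.8 mm ≈ 59.60 m.
Near limit Dn = s·(H − f)/(H + s − 2f) = 47400 × (59598.8 − 75) / (59598.8 + 47400 − 2 × 75) = 47400 × 59523.8 / 106848.8 ≈ 26406 mm.
Far limit Df = s·(H − f)/(H − s) = 47400 × (59598.8 − 75) / (59598.8 − 47400) = 47400 × 59523.8 / 12198.8 ≈ 231287 mm.
Depth of field = Df − Dn = 231287 − 26406 ≈ 204881 mm ≈ 205 m.

205 m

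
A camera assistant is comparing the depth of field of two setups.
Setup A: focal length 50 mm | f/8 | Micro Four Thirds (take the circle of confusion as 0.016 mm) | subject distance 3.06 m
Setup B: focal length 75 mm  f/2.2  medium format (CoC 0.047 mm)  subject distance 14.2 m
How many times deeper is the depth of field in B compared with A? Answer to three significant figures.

Setup A: H = 50²/(8×0.016) + 50 ≈ 19581.2 mm; DoF = Df − Dn = 3617.50 − 2651.39 ≈ 966.11 mm.
Setup B: H = 75²/(2.2×0.047) + 75 ≈ 54475.4 mm; DoF = Df − Dn = 19180.1 − 11273.0 ≈ 7907.1 mm.
Ratio = 7907.1 / 966.11 ≈ 8.18.

8.18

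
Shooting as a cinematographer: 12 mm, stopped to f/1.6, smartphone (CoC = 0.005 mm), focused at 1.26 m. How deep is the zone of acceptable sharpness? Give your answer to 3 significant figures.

Hyperfocal distance H = f²/(N·c) + f = 12²/(1.6 × 0.005) + 12 = 144/0.008 + 12 ≈ 18012.0 mm ≈ 18.01 m.
Near limit Dn = s·(H − f)/(H + s − 2f) = 1260 × (18012.0 − 12) / (18012.0 + 1260 − 2 × 12) = 1260 × 18000.0 / 19248.0 ≈ 1178.30 mm.
Far limit Df = s·(H − f)/(H − s) = 1260 × (18012.0 − 12) / (18012.0 − 1260) = 1260 × 18000.0 / 16752.0 ≈ 1353.87 mm.
Depth of field = Df − Dn = 1353.87 − 1178.30 ≈ 175.57 mm.

176 mm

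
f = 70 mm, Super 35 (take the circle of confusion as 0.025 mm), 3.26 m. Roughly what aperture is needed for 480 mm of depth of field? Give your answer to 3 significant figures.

f/4.50

Write h = H − f = f²/(N·c). The thin-lens limits are Dn = s·h/(h + (s−f)) and Df = s·h/(h − (s−f)), so DoF = Df − Dn = 2·s·(s−f)·h / (h² − (s−f)²).
That is a quadratic in h: DoF·h² − 2·s·(s−f)·h − DoF·(s−f)² = 0 ⇒ h = (s−f)·(s + √(s² + DoF²)) / DoF = 3190 × (3260 + √(3260² + 480²)) / 480 = 3190 × (3260 + 3295.15) / 480 ≈ 43564 mm.
Then N = f²/(c·h) = 70² / (0.025 × 43564) = 4900 / 1089.1 ≈ 4.50.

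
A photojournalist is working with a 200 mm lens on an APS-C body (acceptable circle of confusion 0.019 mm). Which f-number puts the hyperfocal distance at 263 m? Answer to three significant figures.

Rearrange H = f²/(N·c) + f for N: N = f² / ((H − f)·c).
N = 200² / ((263000 − 200) × 0.019) = 40000 / 4993 ≈ 8.01.

f/8.01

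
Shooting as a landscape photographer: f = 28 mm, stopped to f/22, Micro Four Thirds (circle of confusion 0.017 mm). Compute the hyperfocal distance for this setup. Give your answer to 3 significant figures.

Hyperfocal distance H = f²/(N·c) + f = 28²/(22 × 0.017) + 28 = 784/0.374 + 28 ≈ 2124.3 mm ≈ 2.12 m.

2.12 m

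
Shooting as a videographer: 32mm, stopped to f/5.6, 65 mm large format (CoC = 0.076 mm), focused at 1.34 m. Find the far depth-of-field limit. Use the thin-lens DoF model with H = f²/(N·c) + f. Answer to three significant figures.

Hyperfocal distance H = f²/(N·c) + f = 32²/(5.6 × 0.076) + 32 = 1024/0.4256 + 32 ≈ 2438.0 mm ≈ 2.438 m.
Far limit Df = s·(H − f)/(H − s) = 1340 × (2438.0 − 32) / (2438.0 − 1340) = 1340 × 2406.0 / 1098.0 ≈ 2936.3 mm ≈ 2.94 m.

2.94 m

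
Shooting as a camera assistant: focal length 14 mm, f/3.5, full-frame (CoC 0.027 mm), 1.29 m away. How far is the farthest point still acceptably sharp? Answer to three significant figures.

3.35 m

Hyperfocal distance H = f²/(N·c) + f = 14²/(3.5 × 0.027) + 14 = 196/0.0945 + 14 ≈ 2088.1 mm ≈ 2.088 m.
Far limit Df = s·(H − f)/(H − s) = 1290 × (2088.1 − 14) / (2088.1 − 1290) = 1290 × 2074.1 / 798.1 ≈ 3352.5 mm ≈ 3.35 m.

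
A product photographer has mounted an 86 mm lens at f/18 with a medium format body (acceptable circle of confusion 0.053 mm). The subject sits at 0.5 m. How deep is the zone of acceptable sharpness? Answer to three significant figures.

53.6 mm

Hyperfocal distance H = f²/(N·c) + f = 86²/(18 × 0.053) + 86 = 7396/0.954 + 86 ≈ 7838.6 mm ≈ 7.839 m.
Near limit Dn = s·(H − f)/(H + s − 2f) = 500 × (7838.6 − 86) / (7838.6 + 500 − 2 × 86) = 500 × 7752.6 / 8166.6 ≈ 474.653 mm.
Far limit Df = s·(H − f)/(H − s) = 500 × (7838.6 − 86) / (7838.6 − 500) = 500 × 7752.6 / 7338.6 ≈ 528.207 mm.
Depth of field = Df − Dn = 528.207 − 474.653 ≈ 53.554 mm.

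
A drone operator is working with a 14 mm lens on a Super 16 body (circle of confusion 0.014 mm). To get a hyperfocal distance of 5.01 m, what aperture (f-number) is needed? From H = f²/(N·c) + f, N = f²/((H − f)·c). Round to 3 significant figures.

Rearrange H = f²/(N·c) + f for N: N = f² / ((H − f)·c).
N = 14² / ((5010 − 14) × 0.014) = 196 / 69.94 ≈ 2.80.

f/2.80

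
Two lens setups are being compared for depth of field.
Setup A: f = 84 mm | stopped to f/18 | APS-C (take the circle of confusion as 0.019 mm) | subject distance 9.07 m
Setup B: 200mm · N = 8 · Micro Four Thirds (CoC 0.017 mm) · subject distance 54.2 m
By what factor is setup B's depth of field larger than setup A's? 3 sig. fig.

Setup A: H = 84²/(18×0.019) + 84 ≈ 20715.6 mm; DoF = Df − Dn = 16068.6 − 6318.2 ≈ 9750.4 mm.
Setup B: H = 200²/(8×0.017) + 200 ≈ 294317.6 mm; DoF = Df − Dn = 66389 − 45792 ≈ 20597 mm.
Ratio = 20597 / 9750.4 ≈ 2.11.

2.11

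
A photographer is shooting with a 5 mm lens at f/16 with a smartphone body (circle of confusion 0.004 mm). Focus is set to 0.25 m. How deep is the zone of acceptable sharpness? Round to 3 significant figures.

0.517 m

Hyperfocal distance H = f²/(N·c) + f = 5²/(16 × 0.004) + 5 = 25/0.064 + 5 ≈ 395.6 mm ≈ 0.396 m.
Near limit Dn = s·(H − f)/(H + s − 2f) = 250 × (395.6 − 5) / (395.6 + 250 − 2 × 5) = 250 × 390.6 / 635.6 ≈ 153.64 mm.
Far limit Df = s·(H − f)/(H − s) = 250 × (395.6 − 5) / (395.6 − 250) = 250 × 390.6 / 145.6 ≈ 670.60 mm.
Depth of field = Df − Dn = 670.60 − 153.64 ≈ 516.96 mm ≈ 0.517 m.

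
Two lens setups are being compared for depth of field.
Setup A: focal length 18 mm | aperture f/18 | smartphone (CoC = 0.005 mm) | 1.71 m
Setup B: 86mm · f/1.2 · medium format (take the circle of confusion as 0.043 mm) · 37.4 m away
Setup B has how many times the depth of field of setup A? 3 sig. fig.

10.1

Setup A: H = 18²/(18×0.005) + 18 ≈ 3618.0 mm; DoF = Df − Dn = 3226.4 − 1163.3 ≈ 2063.1 mm.
Setup B: H = 86²/(1.2×0.043) + 86 ≈ 143419.3 mm; DoF = Df − Dn = 50563 − 29675 ≈ 20888 mm.
Ratio = 20888 / 2063.1 ≈ 10.1.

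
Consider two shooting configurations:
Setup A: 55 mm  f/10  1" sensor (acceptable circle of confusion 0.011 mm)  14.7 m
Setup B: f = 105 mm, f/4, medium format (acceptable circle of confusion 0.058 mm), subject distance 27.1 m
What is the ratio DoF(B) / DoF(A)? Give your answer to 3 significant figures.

Setup A: H = 55²/(10×0.011) + 55 ≈ 27555.0 mm; DoF = Df − Dn = 31447 − 9592 ≈ 21855 mm.
Setup B: H = 105²/(4×0.058) + 105 ≈ 47626.6 mm; DoF = Df − Dn = 62740 − 17283 ≈ 45457 mm.
Ratio = 45457 / 21855 ≈ 2.08.

2.08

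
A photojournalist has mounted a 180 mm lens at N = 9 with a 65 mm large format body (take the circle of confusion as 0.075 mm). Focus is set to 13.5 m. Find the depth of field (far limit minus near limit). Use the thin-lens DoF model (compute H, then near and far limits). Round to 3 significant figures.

Hyperfocal distance H = f²/(N·c) + f = 180²/(9 × 0.075) + 180 = 32400/0.675 + 180 ≈ 48180.0 mm ≈ 48.18 m.
Near limit Dn = s·(H − f)/(H + s − 2f) = 13500 × (48180.0 − 180) / (48180.0 + 13500 − 2 × 180) = 13500 × 48000.0 / 61320.0 ≈ 10567.5 mm.
Far limit Df = s·(H − f)/(H − s) = 13500 × (48180.0 − 180) / (48180.0 − 13500) = 13500 × 48000.0 / 34680.0 ≈ 18685.1 mm.
Depth of field = Df − Dn = 18685.1 − 10567.5 ≈ 8117.6 mm ≈ 8.12 m.

8.12 m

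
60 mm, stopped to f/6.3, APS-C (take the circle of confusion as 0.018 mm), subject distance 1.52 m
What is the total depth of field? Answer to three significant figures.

140 mm

Hyperfocal distance H = f²/(N·c) + f = 60²/(6.3 × 0.018) + 60 = 3600/0.1134 + 60 ≈ 31806.0 mm ≈ 31.81 m.
Near limit Dn = s·(H − f)/(H + s − 2f) = 1520 × (31806.0 − 60) / (31806.0 + 1520 − 2 × 60) = 1520 × 31746.0 / 33206.0 ≈ 1453.17 mm.
Far limit Df = s·(H − f)/(H − s) = 1520 × (31806.0 − 60) / (31806.0 − 1520) = 1520 × 31746.0 / 30286.0 ≈ 1593.27 mm.
Depth of field = Df − Dn = 1593.27 − 1453.17 ≈ 140.10 mm.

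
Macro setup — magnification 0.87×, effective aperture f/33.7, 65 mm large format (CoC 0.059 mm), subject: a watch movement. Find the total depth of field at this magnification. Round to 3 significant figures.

At magnification m, DoF ≈ 2·N_eff·c/m² = 2 × 33.7 × 0.059 / 0.87² = 3.977 / 0.7569 ≈ 5.25 mm.

5.25 mm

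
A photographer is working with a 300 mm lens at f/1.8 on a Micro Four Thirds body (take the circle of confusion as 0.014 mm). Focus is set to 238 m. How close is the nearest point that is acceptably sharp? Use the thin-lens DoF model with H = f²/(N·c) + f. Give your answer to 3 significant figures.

223 m

Hyperfocal distance H = f²/(N·c) + f = 300²/(1.8 × 0.014) + 300 = 90000/0.0252 + 300 ≈ 3571728.6 mm ≈ 3572 m.
Near limit Dn = s·(H − f)/(H + s − 2f) = 238000 × (3571728.6 − 300) / (3571728.6 + 238000 − 2 × 300) = 238000 × 3571428.6 / 3809128.6 ≈ 223148 mm ≈ 223 m.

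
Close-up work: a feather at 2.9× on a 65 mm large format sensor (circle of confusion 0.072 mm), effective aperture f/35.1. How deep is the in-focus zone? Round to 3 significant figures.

0.601 mm

At magnification m, DoF ≈ 2·N_eff·c/m² = 2 × 35.1 × 0.072 / 2.9² = 5.054 / 8.41 ≈ 0.601 mm.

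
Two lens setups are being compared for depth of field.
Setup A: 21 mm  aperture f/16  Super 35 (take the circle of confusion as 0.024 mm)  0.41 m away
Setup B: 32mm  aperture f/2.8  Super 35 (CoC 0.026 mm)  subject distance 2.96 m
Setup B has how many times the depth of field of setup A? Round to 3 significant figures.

4.11

Setup A: H = 21²/(16×0.024) + 21 ≈ 1169.4 mm; DoF = Df − Dn = 620.01 − 306.26 ≈ 313.75 mm.
Setup B: H = 32²/(2.8×0.026) + 32 ≈ 14097.9 mm; DoF = Df − Dn = 3738.1 − 2450.0 ≈ 1288.1 mm.
Ratio = 1288.1 / 313.75 ≈ 4.11.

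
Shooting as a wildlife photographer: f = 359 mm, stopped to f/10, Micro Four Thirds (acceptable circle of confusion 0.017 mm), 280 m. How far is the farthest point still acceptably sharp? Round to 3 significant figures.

444 m

Hyperfocal distance H = f²/(N·c) + f = 359²/(10 × 0.017) + 359 = 128881/0.17 + 359 ≈ 758482.5 mm ≈ 758.5 m.
Far limit Df = s·(H − f)/(H − s) = 280000 × (758482.5 − 359) / (758482.5 − 280000) = 280000 × 758123.5 / 478482.5 ≈ 443641 mm ≈ 444 m.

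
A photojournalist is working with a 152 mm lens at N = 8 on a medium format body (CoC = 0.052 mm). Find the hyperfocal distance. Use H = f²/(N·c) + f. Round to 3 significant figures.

55.7 m

Hyperfocal distance H = f²/(N·c) + f = 152²/(8 × 0.052) + 152 = 23104/0.416 + 152 ≈ 55690.5 mm ≈ 55.7 m.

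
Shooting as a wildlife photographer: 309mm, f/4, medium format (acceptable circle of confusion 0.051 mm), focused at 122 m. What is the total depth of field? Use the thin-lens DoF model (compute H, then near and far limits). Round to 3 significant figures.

68.0 m

Hyperfocal distance H = f²/(N·c) + f = 309²/(4 × 0.051) + 309 = 95481/0.204 + 309 ≈ 468353.1 mm ≈ 468.4 m.
Near limit Dn = s·(H − f)/(H + s − 2f) = 122000 × (468353.1 − 309) / (468353.1 + 122000 − 2 × 309) = 122000 × 468044.1 / 589735.1 ≈ 96825 mm.
Far limit Df = s·(H − f)/(H − s) = 122000 × (468353.1 − 309) / (468353.1 − 122000) = 122000 × 468044.1 / 346353.1 ≈ 164865 mm.
Depth of field = Df − Dn = 164865 − 96825 ≈ 68040 mm ≈ 68.0 m.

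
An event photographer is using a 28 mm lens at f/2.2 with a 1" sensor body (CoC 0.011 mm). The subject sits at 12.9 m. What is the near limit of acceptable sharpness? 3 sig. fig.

Hyperfocal distance H = f²/(N·c) + f = 28²/(2.2 × 0.011) + 28 = 784/0.0242 + 28 ≈ 32424.7 mm ≈ 32.42 m.
Near limit Dn = s·(H − f)/(H + s − 2f) = 12900 × (32424.7 − 28) / (32424.7 + 12900 − 2 × 28) = 12900 × 32396.7 / 45268.7 ≈ 9231.9 mm ≈ 9.23 m.

9.23 m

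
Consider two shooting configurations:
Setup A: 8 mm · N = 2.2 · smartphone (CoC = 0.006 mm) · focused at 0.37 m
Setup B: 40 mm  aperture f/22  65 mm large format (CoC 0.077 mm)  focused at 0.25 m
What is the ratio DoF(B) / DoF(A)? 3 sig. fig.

Setup A: H = 8²/(2.2×0.006) + 8 ≈ 4856.5 mm; DoF = Df − Dn = 399.854 − 344.294 ≈ 55.560 mm.
Setup B: H = 40²/(22×0.077) + 40 ≈ 984.5 mm; DoF = Df − Dn = 321.48 − 204.53 ≈ 116.95 mm.
Ratio = 116.95 / 55.560 ≈ 2.10.

2.10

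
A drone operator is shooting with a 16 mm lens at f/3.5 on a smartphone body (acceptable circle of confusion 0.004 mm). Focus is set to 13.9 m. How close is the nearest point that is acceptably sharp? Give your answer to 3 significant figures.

Hyperfocal distance H = f²/(N·c) + f = 16²/(3.5 × 0.004) + 16 = 256/0.014 + 16 ≈ 18301.7 mm ≈ 18.30 m.
Near limit Dn = s·(H − f)/(H + s − 2f) = 13900 × (18301.7 − 16) / (18301.7 + 13900 − 2 × 16) = 13900 × 18285.7 / 32169.7 ≈ 7901.0 mm ≈ 7.90 m.

7.90 m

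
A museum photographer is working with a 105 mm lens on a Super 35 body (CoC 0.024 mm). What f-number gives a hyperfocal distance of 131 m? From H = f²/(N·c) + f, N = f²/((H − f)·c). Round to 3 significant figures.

f/3.51

Rearrange H = f²/(N·c) + f for N: N = f² / ((H − f)·c).
N = 105² / ((131000 − 105) × 0.024) = 11025 / 3141 ≈ 3.51.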